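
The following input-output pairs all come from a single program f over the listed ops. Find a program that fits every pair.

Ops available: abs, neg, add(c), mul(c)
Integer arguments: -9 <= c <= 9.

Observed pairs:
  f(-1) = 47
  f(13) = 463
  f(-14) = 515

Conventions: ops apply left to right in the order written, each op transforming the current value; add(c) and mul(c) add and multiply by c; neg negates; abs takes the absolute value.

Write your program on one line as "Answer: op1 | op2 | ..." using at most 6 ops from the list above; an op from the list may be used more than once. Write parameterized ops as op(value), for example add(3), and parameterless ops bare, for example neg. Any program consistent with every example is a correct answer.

mul(6) | mul(-6) | add(8) | abs | add(3)

Check, running the answer program on each example:
  -1 -> -6 -> 36 -> 44 -> 44 -> 47
  13 -> 78 -> -468 -> -460 -> 460 -> 463
  -14 -> -84 -> 504 -> 512 -> 512 -> 515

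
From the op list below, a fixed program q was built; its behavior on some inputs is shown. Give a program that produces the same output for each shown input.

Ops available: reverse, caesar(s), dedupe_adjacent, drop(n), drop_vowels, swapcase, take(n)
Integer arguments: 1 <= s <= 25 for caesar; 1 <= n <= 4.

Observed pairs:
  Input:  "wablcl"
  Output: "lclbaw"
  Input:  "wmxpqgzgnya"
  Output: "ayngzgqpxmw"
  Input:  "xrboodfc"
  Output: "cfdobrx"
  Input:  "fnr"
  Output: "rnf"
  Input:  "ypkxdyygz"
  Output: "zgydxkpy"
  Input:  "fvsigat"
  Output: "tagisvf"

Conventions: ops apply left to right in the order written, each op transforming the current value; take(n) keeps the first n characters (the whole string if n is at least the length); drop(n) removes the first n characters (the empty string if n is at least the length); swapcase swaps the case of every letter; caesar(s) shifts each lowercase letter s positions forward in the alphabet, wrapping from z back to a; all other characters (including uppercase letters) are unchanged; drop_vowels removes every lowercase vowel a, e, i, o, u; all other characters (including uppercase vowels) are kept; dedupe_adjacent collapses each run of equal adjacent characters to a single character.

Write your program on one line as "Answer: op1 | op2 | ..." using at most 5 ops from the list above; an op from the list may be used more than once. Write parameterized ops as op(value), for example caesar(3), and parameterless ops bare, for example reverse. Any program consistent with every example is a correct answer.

swapcase | dedupe_adjacent | reverse | swapcase

Check, running the answer program on each example:
  "wablcl" -> "WABLCL" -> "WABLCL" -> "LCLBAW" -> "lclbaw"
  "wmxpqgzgnya" -> "WMXPQGZGNYA" -> "WMXPQGZGNYA" -> "AYNGZGQPXMW" -> "ayngzgqpxmw"
  "xrboodfc" -> "XRBOODFC" -> "XRBODFC" -> "CFDOBRX" -> "cfdobrx"
  "fnr" -> "FNR" -> "FNR" -> "RNF" -> "rnf"
  "ypkxdyygz" -> "YPKXDYYGZ" -> "YPKXDYGZ" -> "ZGYDXKPY" -> "zgydxkpy"
  "fvsigat" -> "FVSIGAT" -> "FVSIGAT" -> "TAGISVF" -> "tagisvf"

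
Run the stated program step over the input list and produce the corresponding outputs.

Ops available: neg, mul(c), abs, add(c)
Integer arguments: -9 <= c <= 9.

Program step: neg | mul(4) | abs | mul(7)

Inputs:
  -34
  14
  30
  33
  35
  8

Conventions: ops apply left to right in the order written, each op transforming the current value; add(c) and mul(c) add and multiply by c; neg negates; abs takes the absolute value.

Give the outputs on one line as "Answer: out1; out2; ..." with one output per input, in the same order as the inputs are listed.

952; 392; 840; 924; 980; 224

Execution, op by op:
  -34 -> 34 -> 136 -> 136 -> 952
  14 -> -14 -> -56 -> 56 -> 392
  30 -> -30 -> -120 -> 120 -> 840
  33 -> -33 -> -132 -> 132 -> 924
  35 -> -35 -> -140 -> 140 -> 980
  8 -> -8 -> -32 -> 32 -> 224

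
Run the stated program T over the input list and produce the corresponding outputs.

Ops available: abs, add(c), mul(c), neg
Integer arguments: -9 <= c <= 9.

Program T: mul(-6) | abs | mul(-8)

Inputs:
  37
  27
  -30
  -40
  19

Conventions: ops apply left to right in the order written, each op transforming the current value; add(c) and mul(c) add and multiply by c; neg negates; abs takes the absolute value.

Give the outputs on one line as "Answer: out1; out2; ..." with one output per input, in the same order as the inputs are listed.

-1776; -1296; -1440; -1920; -912

Execution, op by op:
  37 -> -222 -> 222 -> -1776
  27 -> -162 -> 162 -> -1296
  -30 -> 180 -> 180 -> -1440
  -40 -> 240 -> 240 -> -1920
  19 -> -114 -> 114 -> -912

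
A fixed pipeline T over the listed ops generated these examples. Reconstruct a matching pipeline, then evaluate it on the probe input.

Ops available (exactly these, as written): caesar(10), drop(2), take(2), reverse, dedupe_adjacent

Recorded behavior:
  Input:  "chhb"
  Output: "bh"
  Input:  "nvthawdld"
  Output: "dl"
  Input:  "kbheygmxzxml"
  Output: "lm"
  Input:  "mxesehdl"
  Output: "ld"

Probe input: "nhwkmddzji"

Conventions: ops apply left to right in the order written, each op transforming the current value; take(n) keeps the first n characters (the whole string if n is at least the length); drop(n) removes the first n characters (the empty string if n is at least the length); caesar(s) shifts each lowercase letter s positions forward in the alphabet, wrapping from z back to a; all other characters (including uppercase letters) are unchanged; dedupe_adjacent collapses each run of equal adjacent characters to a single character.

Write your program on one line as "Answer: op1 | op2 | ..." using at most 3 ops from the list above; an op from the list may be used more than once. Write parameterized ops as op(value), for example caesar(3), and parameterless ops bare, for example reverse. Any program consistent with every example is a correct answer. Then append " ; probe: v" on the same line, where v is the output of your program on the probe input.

reverse | dedupe_adjacent | take(2) ; probe: "ij"

Check, running the answer program on each example:
  "chhb" -> "bhhc" -> "bhc" -> "bh"
  "nvthawdld" -> "dldwahtvn" -> "dldwahtvn" -> "dl"
  "kbheygmxzxml" -> "lmxzxmgyehbk" -> "lmxzxmgyehbk" -> "lm"
  "mxesehdl" -> "ldhesexm" -> "ldhesexm" -> "ld"
  probe: "nhwkmddzji" -> "ijzddmkwhn" -> "ijzdmkwhn" -> "ij"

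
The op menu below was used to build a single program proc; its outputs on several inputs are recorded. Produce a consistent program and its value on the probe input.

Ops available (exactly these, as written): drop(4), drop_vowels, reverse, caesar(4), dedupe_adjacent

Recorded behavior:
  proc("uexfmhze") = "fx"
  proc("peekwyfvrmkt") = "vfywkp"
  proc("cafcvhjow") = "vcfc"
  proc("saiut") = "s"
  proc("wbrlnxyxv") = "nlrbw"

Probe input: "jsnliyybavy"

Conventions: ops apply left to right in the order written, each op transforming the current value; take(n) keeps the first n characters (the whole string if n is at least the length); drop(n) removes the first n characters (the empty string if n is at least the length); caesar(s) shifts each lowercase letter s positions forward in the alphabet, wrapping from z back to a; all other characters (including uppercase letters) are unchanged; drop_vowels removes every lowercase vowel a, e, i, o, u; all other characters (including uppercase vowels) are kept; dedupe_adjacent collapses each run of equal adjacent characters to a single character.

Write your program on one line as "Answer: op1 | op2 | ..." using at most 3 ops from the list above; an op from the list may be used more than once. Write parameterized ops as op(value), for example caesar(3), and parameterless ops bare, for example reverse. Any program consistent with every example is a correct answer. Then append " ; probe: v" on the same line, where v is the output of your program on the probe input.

reverse | drop(4) | drop_vowels ; probe: "yylnsj"

Check, running the answer program on each example:
  "uexfmhze" -> "ezhmfxeu" -> "fxeu" -> "fx"
  "peekwyfvrmkt" -> "tkmrvfywkeep" -> "vfywkeep" -> "vfywkp"
  "cafcvhjow" -> "wojhvcfac" -> "vcfac" -> "vcfc"
  "saiut" -> "tuias" -> "s" -> "s"
  "wbrlnxyxv" -> "vxyxnlrbw" -> "nlrbw" -> "nlrbw"
  probe: "jsnliyybavy" -> "yvabyyilnsj" -> "yyilnsj" -> "yylnsj"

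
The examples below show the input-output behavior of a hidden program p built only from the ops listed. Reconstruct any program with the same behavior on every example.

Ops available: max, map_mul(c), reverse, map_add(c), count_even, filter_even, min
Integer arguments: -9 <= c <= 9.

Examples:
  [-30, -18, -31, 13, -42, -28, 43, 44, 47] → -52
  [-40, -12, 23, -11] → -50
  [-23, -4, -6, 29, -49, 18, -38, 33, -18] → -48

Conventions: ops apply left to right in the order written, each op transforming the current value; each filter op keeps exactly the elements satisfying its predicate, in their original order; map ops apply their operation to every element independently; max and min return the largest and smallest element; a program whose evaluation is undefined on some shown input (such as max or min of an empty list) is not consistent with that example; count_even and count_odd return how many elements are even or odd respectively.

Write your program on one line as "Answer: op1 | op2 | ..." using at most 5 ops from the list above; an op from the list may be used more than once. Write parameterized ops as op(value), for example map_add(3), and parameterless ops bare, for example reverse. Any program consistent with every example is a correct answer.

filter_even | map_add(-2) | map_add(-8) | min

Check, running the answer program on each example:
  [-30, -18, -31, 13, -42, -28, 43, 44, 47] -> [-30, -18, -42, -28, 44] -> [-32, -20, -44, -30, 42] -> [-40, -28, -52, -38, 34] -> -52
  [-40, -12, 23, -11] -> [-40, -12] -> [-42, -14] -> [-50, -22] -> -50
  [-23, -4, -6, 29, -49, 18, -38, 33, -18] -> [-4, -6, 18, -38, -18] -> [-6, -8, 16, -40, -20] -> [-14, -16, 8, -48, -28] -> -48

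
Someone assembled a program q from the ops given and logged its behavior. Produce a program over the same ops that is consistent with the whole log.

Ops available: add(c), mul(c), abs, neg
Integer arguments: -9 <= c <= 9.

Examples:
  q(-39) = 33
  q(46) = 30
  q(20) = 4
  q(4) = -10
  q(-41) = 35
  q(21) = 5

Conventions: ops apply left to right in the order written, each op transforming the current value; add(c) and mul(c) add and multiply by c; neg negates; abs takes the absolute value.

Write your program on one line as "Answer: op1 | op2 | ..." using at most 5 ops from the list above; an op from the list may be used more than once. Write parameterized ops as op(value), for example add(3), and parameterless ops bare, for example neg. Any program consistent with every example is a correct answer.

add(-4) | add(-1) | abs | add(-8) | add(-3)

Check, running the answer program on each example:
  -39 -> -43 -> -44 -> 44 -> 36 -> 33
  46 -> 42 -> 41 -> 41 -> 33 -> 30
  20 -> 16 -> 15 -> 15 -> 7 -> 4
  4 -> 0 -> -1 -> 1 -> -7 -> -10
  -41 -> -45 -> -46 -> 46 -> 38 -> 35
  21 -> 17 -> 16 -> 16 -> 8 -> 5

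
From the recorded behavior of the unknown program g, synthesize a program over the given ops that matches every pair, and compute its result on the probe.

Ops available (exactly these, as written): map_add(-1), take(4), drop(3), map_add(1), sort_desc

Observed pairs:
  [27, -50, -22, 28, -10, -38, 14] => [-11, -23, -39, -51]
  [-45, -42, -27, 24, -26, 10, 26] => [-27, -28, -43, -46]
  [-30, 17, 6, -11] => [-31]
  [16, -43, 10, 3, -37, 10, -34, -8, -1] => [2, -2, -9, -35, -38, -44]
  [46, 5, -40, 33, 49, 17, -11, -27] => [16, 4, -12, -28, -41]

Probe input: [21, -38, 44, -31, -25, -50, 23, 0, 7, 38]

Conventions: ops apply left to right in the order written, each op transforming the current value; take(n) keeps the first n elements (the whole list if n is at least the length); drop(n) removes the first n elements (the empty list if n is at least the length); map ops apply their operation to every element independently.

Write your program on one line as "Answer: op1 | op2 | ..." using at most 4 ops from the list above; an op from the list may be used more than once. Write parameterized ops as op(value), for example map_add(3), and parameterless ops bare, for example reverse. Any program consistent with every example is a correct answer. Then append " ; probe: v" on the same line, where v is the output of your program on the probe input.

sort_desc | map_add(-1) | drop(3) ; probe: [20, 6, -1, -26, -32, -39, -51]

Check, running the answer program on each example:
  [27, -50, -22, 28, -10, -38, 14] -> [28, 27, 14, -10, -22, -38, -50] -> [27, 26, 13, -11, -23, -39, -51] -> [-11, -23, -39, -51]
  [-45, -42, -27, 24, -26, 10, 26] -> [26, 24, 10, -26, -27, -42, -45] -> [25, 23, 9, -27, -28, -43, -46] -> [-27, -28, -43, -46]
  [-30, 17, 6, -11] -> [17, 6, -11, -30] -> [16, 5, -12, -31] -> [-31]
  [16, -43, 10, 3, -37, 10, -34, -8, -1] -> [16, 10, 10, 3, -1, -8, -34, -37, -43] -> [15, 9, 9, 2, -2, -9, -35, -38, -44] -> [2, -2, -9, -35, -38, -44]
  [46, 5, -40, 33, 49, 17, -11, -27] -> [49, 46, 33, 17, 5, -11, -27, -40] -> [48, 45, 32, 16, 4, -12, -28, -41] -> [16, 4, -12, -28, -41]
  probe: [21, -38, 44, -31, -25, -50, 23, 0, 7, 38] -> [44, 38, 23, 21, 7, 0, -25, -31, -38, -50] -> [43, 37, 22, 20, 6, -1, -26, -32, -39, -51] -> [20, 6, -1, -26, -32, -39, -51]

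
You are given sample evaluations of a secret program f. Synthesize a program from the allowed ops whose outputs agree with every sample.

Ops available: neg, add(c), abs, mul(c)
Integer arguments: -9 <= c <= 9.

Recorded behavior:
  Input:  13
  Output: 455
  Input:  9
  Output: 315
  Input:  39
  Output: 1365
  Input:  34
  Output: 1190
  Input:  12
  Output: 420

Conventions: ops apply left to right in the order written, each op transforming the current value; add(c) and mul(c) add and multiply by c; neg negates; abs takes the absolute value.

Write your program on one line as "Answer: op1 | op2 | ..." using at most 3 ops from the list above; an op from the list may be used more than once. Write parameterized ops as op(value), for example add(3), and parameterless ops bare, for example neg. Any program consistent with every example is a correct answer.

mul(-5) | mul(7) | neg

Check, running the answer program on each example:
  13 -> -65 -> -455 -> 455
  9 -> -45 -> -315 -> 315
  39 -> -195 -> -1365 -> 1365
  34 -> -170 -> -1190 -> 1190
  12 -> -60 -> -420 -> 420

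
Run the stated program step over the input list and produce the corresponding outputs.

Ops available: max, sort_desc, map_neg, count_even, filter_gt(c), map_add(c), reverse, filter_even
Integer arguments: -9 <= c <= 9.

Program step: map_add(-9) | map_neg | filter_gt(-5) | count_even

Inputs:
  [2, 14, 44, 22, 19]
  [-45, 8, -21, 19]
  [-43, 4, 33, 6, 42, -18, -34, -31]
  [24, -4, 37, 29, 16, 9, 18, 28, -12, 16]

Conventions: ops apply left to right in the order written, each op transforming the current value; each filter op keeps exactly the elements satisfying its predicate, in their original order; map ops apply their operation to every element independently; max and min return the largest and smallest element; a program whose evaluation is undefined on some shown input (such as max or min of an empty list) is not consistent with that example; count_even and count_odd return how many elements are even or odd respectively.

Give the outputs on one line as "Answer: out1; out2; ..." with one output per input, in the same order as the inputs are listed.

0; 2; 2; 1

Execution, op by op:
  [2, 14, 44, 22, 19] -> [-7, 5, 35, 13, 10] -> [7, -5, -35, -13, -10] -> [7] -> 0
  [-45, 8, -21, 19] -> [-54, -1, -30, 10] -> [54, 1, 30, -10] -> [54, 1, 30] -> 2
  [-43, 4, 33, 6, 42, -18, -34, -31] -> [-52, -5, 24, -3, 33, -27, -43, -40] -> [52, 5, -24, 3, -33, 27, 43, 40] -> [52, 5, 3, 27, 43, 40] -> 2
  [24, -4, 37, 29, 16, 9, 18, 28, -12, 16] -> [15, -13, 28, 20, 7, 0, 9, 19, -21, 7] -> [-15, 13, -28, -20, -7, 0, -9, -19, 21, -7] -> [13, 0, 21] -> 1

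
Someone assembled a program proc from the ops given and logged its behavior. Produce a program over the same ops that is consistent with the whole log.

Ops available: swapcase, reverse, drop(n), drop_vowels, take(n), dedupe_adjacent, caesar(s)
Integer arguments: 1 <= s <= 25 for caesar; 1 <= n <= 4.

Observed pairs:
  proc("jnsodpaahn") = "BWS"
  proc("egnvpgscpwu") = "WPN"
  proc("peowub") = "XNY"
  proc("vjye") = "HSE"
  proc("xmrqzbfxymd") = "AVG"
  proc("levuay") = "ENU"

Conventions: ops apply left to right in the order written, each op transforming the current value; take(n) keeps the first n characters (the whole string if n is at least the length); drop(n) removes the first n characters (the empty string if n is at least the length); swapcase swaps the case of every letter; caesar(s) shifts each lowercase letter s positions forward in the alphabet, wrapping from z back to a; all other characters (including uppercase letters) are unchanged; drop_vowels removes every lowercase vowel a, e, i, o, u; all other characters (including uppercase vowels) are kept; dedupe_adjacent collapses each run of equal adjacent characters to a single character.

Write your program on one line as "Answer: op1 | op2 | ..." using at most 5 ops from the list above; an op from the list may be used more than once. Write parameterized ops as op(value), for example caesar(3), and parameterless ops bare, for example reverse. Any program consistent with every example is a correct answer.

dedupe_adjacent | caesar(9) | take(3) | reverse | swapcase

Check, running the answer program on each example:
  "jnsodpaahn" -> "jnsodpahn" -> "swbxmyjqw" -> "swb" -> "bws" -> "BWS"
  "egnvpgscpwu" -> "egnvpgscpwu" -> "npweypblyfd" -> "npw" -> "wpn" -> "WPN"
  "peowub" -> "peowub" -> "ynxfdk" -> "ynx" -> "xny" -> "XNY"
  "vjye" -> "vjye" -> "eshn" -> "esh" -> "hse" -> "HSE"
  "xmrqzbfxymd" -> "xmrqzbfxymd" -> "gvazikoghvm" -> "gva" -> "avg" -> "AVG"
  "levuay" -> "levuay" -> "unedjh" -> "une" -> "enu" -> "ENU"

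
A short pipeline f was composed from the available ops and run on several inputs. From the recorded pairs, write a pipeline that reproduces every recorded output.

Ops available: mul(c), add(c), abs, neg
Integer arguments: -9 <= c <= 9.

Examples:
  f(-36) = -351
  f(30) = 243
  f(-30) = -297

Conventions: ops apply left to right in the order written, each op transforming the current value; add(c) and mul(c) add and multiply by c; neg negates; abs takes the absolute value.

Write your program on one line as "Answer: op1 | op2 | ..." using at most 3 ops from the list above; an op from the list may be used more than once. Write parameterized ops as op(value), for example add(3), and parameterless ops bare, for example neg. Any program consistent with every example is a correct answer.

add(-3) | mul(9)

Check, running the answer program on each example:
  -36 -> -39 -> -351
  30 -> 27 -> 243
  -30 -> -33 -> -297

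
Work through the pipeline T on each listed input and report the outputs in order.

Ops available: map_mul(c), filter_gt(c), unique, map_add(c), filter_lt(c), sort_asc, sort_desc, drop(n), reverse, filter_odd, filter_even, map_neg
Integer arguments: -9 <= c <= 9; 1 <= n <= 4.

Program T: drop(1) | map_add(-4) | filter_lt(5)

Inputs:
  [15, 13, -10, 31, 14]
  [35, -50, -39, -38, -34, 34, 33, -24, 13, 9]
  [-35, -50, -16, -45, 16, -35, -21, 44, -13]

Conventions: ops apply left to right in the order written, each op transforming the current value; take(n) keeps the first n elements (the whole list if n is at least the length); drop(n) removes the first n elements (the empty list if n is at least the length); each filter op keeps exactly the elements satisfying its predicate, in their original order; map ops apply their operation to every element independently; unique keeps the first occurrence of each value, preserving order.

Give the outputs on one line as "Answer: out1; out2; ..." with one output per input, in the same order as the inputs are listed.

[-14]; [-54, -43, -42, -38, -28]; [-54, -20, -49, -39, -25, -17]

Execution, op by op:
  [15, 13, -10, 31, 14] -> [13, -10, 31, 14] -> [9, -14, 27, 10] -> [-14]
  [35, -50, -39, -38, -34, 34, 33, -24, 13, 9] -> [-50, -39, -38, -34, 34, 33, -24, 13, 9] -> [-54, -43, -42, -38, 30, 29, -28, 9, 5] -> [-54, -43, -42, -38, -28]
  [-35, -50, -16, -45, 16, -35, -21, 44, -13] -> [-50, -16, -45, 16, -35, -21, 44, -13] -> [-54, -20, -49, 12, -39, -25, 40, -17] -> [-54, -20, -49, -39, -25, -17]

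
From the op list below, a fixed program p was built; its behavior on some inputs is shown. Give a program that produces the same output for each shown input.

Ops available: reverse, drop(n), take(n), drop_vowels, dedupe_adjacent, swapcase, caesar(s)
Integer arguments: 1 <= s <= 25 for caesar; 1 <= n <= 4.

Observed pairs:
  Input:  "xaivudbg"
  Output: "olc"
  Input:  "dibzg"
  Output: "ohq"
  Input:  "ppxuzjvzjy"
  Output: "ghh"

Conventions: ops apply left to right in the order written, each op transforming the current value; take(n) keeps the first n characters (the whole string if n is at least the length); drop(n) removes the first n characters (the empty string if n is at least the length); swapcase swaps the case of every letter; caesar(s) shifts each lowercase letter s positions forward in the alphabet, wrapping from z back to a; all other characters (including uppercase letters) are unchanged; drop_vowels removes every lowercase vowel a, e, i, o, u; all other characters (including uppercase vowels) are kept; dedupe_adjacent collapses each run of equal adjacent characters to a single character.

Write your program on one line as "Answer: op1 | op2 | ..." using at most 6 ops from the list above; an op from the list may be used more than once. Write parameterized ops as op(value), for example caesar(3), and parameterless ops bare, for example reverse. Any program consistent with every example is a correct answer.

caesar(25) | reverse | dedupe_adjacent | drop_vowels | take(3) | caesar(9)

Check, running the answer program on each example:
  "xaivudbg" -> "wzhutcaf" -> "factuhzw" -> "factuhzw" -> "fcthzw" -> "fct" -> "olc"
  "dibzg" -> "chayf" -> "fyahc" -> "fyahc" -> "fyhc" -> "fyh" -> "ohq"
  "ppxuzjvzjy" -> "oowtyiuyix" -> "xiyuiytwoo" -> "xiyuiytwo" -> "xyytw" -> "xyy" -> "ghh"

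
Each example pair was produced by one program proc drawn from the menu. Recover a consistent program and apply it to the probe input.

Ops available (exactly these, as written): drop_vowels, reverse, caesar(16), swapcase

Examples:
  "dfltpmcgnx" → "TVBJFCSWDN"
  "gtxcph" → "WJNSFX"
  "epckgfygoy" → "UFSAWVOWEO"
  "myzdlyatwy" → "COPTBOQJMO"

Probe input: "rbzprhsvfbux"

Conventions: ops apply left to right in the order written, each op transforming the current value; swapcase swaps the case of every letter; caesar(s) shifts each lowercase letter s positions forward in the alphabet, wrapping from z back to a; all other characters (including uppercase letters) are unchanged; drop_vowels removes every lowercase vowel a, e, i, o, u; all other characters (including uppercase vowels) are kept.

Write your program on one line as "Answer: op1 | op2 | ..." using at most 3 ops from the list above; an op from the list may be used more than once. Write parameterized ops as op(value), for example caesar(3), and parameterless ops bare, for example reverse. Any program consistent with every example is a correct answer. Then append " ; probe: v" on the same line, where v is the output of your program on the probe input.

caesar(16) | swapcase ; probe: "HRPFHXILVRKN"

Check, running the answer program on each example:
  "dfltpmcgnx" -> "tvbjfcswdn" -> "TVBJFCSWDN"
  "gtxcph" -> "wjnsfx" -> "WJNSFX"
  "epckgfygoy" -> "ufsawvoweo" -> "UFSAWVOWEO"
  "myzdlyatwy" -> "coptboqjmo" -> "COPTBOQJMO"
  probe: "rbzprhsvfbux" -> "hrpfhxilvrkn" -> "HRPFHXILVRKN"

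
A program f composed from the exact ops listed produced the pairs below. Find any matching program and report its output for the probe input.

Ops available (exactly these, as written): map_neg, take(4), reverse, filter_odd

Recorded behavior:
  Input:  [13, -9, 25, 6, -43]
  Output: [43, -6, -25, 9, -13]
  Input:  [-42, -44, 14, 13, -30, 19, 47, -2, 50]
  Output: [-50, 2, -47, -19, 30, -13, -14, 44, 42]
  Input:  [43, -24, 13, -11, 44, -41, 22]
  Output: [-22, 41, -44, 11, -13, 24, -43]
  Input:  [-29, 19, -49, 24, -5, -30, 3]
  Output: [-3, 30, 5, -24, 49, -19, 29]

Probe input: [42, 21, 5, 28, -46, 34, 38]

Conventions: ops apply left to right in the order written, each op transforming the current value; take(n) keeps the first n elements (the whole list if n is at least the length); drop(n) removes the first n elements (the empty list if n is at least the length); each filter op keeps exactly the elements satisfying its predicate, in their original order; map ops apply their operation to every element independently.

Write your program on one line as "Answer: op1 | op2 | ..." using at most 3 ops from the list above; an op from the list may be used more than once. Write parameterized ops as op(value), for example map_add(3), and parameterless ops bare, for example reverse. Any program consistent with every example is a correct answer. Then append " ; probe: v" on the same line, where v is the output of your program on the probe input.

map_neg | reverse ; probe: [-38, -34, 46, -28, -5, -21, -42]

Check, running the answer program on each example:
  [13, -9, 25, 6, -43] -> [-13, 9, -25, -6, 43] -> [43, -6, -25, 9, -13]
  [-42, -44, 14, 13, -30, 19, 47, -2, 50] -> [42, 44, -14, -13, 30, -19, -47, 2, -50] -> [-50, 2, -47, -19, 30, -13, -14, 44, 42]
  [43, -24, 13, -11, 44, -41, 22] -> [-43, 24, -13, 11, -44, 41, -22] -> [-22, 41, -44, 11, -13, 24, -43]
  [-29, 19, -49, 24, -5, -30, 3] -> [29, -19, 49, -24, 5, 30, -3] -> [-3, 30, 5, -24, 49, -19, 29]
  probe: [42, 21, 5, 28, -46, 34, 38] -> [-42, -21, -5, -28, 46, -34, -38] -> [-38, -34, 46, -28, -5, -21, -42]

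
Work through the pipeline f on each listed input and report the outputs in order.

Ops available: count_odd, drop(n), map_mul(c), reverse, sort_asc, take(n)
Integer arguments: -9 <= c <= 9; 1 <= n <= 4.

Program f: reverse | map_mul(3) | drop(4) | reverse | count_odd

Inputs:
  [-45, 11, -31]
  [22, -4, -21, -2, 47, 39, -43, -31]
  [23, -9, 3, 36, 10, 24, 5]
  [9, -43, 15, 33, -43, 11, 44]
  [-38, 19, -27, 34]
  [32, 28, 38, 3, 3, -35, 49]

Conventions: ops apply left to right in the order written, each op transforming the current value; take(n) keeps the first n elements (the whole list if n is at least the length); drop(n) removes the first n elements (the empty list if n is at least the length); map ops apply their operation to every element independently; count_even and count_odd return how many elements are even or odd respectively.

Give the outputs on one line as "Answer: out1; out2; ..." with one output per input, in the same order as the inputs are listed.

Execution, op by op:
  [-45, 11, -31] -> [-31, 11, -45] -> [-93, 33, -135] -> [] -> [] -> 0
  [22, -4, -21, -2, 47, 39, -43, -31] -> [-31, -43, 39, 47, -2, -21, -4, 22] -> [-93, -129, 117, 141, -6, -63, -12, 66] -> [-6, -63, -12, 66] -> [66, -12, -63, -6] -> 1
  [23, -9, 3, 36, 10, 24, 5] -> [5, 24, 10, 36, 3, -9, 23] -> [15, 72, 30, 108, 9, -27, 69] -> [9, -27, 69] -> [69, -27, 9] -> 3
  [9, -43, 15, 33, -43, 11, 44] -> [44, 11, -43, 33, 15, -43, 9] -> [132, 33, -129, 99, 45, -129, 27] -> [45, -129, 27] -> [27, -129, 45] -> 3
  [-38, 19, -27, 34] -> [34, -27, 19, -38] -> [102, -81, 57, -114] -> [] -> [] -> 0
  [32, 28, 38, 3, 3, -35, 49] -> [49, -35, 3, 3, 38, 28, 32] -> [147, -105, 9, 9, 114, 84, 96] -> [114, 84, 96] -> [96, 84, 114] -> 0

0; 1; 3; 3; 0; 0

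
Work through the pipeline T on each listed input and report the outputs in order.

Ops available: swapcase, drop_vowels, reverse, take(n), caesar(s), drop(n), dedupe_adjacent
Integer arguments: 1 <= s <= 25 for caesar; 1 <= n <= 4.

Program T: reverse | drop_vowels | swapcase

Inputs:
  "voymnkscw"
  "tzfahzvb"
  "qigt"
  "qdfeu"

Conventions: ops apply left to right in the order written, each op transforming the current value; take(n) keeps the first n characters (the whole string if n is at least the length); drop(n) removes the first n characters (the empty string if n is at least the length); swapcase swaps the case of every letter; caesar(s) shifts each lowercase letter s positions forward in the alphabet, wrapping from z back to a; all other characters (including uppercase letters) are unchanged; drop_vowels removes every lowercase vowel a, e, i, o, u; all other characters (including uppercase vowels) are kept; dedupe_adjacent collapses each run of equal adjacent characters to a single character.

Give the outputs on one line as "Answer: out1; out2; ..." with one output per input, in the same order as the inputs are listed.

"WCSKNMYV"; "BVZHFZT"; "TGQ"; "FDQ"

Execution, op by op:
  "voymnkscw" -> "wcsknmyov" -> "wcsknmyv" -> "WCSKNMYV"
  "tzfahzvb" -> "bvzhafzt" -> "bvzhfzt" -> "BVZHFZT"
  "qigt" -> "tgiq" -> "tgq" -> "TGQ"
  "qdfeu" -> "uefdq" -> "fdq" -> "FDQ"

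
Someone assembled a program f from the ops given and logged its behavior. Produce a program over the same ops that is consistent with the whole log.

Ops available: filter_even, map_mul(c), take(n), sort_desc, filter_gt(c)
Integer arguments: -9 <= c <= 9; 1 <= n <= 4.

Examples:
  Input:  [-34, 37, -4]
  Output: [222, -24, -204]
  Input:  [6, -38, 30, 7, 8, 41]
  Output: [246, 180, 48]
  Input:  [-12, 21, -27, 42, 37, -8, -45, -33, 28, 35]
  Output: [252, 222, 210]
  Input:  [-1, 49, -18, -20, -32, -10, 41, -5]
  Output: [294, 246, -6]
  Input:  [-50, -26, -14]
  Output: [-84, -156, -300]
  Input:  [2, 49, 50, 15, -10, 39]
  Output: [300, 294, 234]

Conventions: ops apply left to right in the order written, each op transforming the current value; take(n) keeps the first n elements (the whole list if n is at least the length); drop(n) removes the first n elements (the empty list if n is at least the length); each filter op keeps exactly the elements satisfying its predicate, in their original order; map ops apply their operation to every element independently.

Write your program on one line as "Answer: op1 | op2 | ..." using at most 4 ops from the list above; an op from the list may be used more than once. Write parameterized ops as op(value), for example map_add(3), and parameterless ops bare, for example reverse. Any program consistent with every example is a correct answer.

sort_desc | map_mul(6) | take(3)

Check, running the answer program on each example:
  [-34, 37, -4] -> [37, -4, -34] -> [222, -24, -204] -> [222, -24, -204]
  [6, -38, 30, 7, 8, 41] -> [41, 30, 8, 7, 6, -38] -> [246, 180, 48, 42, 36, -228] -> [246, 180, 48]
  [-12, 21, -27, 42, 37, -8, -45, -33, 28, 35] -> [42, 37, 35, 28, 21, -8, -12, -27, -33, -45] -> [252, 222, 210, 168, 126, -48, -72, -162, -198, -270] -> [252, 222, 210]
  [-1, 49, -18, -20, -32, -10, 41, -5] -> [49, 41, -1, -5, -10, -18, -20, -32] -> [294, 246, -6, -30, -60, -108, -120, -192] -> [294, 246, -6]
  [-50, -26, -14] -> [-14, -26, -50] -> [-84, -156, -300] -> [-84, -156, -300]
  [2, 49, 50, 15, -10, 39] -> [50, 49, 39, 15, 2, -10] -> [300, 294, 234, 90, 12, -60] -> [300, 294, 234]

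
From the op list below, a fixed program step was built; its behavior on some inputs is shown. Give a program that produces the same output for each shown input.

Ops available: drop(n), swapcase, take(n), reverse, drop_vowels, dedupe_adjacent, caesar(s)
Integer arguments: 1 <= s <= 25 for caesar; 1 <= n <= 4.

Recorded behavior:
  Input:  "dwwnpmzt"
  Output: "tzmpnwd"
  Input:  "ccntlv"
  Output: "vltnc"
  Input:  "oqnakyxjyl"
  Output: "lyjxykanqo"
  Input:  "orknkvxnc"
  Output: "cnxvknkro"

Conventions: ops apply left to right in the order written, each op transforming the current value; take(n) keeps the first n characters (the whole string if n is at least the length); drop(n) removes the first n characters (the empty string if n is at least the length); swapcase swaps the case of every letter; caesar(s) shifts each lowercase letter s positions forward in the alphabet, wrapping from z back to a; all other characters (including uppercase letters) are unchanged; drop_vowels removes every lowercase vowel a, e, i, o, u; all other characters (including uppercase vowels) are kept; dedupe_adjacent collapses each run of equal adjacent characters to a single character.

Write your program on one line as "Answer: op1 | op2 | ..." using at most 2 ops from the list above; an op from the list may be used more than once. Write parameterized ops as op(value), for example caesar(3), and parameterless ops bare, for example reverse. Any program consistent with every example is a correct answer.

dedupe_adjacent | reverse

Check, running the answer program on each example:
  "dwwnpmzt" -> "dwnpmzt" -> "tzmpnwd"
  "ccntlv" -> "cntlv" -> "vltnc"
  "oqnakyxjyl" -> "oqnakyxjyl" -> "lyjxykanqo"
  "orknkvxnc" -> "orknkvxnc" -> "cnxvknkro"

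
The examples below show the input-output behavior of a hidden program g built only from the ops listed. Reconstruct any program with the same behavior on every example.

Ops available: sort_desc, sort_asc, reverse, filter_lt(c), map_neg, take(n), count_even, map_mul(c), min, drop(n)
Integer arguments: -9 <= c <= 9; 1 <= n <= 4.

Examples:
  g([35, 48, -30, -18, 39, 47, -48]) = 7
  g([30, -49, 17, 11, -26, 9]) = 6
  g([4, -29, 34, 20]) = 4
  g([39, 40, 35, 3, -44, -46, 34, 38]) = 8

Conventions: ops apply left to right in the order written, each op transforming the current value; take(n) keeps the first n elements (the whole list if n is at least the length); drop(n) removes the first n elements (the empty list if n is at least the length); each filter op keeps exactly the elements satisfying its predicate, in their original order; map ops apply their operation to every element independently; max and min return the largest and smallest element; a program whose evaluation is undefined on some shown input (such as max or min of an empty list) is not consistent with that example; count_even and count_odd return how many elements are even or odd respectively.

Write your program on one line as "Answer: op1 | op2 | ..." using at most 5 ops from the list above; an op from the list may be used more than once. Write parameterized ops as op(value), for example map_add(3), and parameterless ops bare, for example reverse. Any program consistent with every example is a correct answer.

reverse | map_neg | map_mul(-4) | map_mul(-8) | count_even

Check, running the answer program on each example:
  [35, 48, -30, -18, 39, 47, -48] -> [-48, 47, 39, -18, -30, 48, 35] -> [48, -47, -39, 18, 30, -48, -35] -> [-192, 188, 156, -72, -120, 192, 140] -> [1536, -1504, -1248, 576, 960, -1536, -1120] -> 7
  [30, -49, 17, 11, -26, 9] -> [9, -26, 11, 17, -49, 30] -> [-9, 26, -11, -17, 49, -30] -> [36, -104, 44, 68, -196, 120] -> [-288, 832, -352, -544, 1568, -960] -> 6
  [4, -29, 34, 20] -> [20, 34, -29, 4] -> [-20, -34, 29, -4] -> [80, 136, -116, 16] -> [-640, -1088, 928, -128] -> 4
  [39, 40, 35, 3, -44, -46, 34, 38] -> [38, 34, -46, -44, 3, 35, 40, 39] -> [-38, -34, 46, 44, -3, -35, -40, -39] -> [152, 136, -184, -176, 12, 140, 160, 156] -> [-1216, -1088, 1472, 1408, -96, -1120, -1280, -1248] -> 8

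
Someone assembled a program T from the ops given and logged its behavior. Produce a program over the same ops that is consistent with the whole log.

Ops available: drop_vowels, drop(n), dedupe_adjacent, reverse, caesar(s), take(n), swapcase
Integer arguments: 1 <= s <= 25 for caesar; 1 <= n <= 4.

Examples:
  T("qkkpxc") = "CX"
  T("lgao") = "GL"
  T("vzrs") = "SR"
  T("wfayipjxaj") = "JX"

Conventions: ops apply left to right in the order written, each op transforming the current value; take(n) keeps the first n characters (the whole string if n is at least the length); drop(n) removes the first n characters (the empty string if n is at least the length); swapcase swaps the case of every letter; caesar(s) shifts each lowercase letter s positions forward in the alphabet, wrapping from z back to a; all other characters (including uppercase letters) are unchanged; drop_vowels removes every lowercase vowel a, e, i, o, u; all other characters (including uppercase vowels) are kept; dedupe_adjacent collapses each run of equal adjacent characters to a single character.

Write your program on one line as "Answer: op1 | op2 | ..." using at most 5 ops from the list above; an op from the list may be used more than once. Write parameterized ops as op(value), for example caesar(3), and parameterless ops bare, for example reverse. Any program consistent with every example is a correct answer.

drop_vowels | reverse | take(3) | take(2) | swapcase

Check, running the answer program on each example:
  "qkkpxc" -> "qkkpxc" -> "cxpkkq" -> "cxp" -> "cx" -> "CX"
  "lgao" -> "lg" -> "gl" -> "gl" -> "gl" -> "GL"
  "vzrs" -> "vzrs" -> "srzv" -> "srz" -> "sr" -> "SR"
  "wfayipjxaj" -> "wfypjxj" -> "jxjpyfw" -> "jxj" -> "jx" -> "JX"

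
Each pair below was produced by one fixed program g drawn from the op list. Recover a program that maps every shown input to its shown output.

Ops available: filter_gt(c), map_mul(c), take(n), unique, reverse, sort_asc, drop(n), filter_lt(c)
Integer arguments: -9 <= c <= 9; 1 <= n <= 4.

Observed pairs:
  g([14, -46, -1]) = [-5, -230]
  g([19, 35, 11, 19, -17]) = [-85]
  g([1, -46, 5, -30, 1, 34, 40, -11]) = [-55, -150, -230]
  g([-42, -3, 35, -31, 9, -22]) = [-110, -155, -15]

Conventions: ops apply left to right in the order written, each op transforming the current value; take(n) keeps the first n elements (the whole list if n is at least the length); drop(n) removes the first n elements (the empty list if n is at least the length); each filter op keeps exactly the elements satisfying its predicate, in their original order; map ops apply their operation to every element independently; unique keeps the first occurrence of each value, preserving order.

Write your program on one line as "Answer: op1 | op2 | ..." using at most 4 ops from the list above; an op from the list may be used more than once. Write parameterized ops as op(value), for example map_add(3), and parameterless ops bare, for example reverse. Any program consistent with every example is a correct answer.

map_mul(5) | filter_lt(-2) | reverse | take(3)

Check, running the answer program on each example:
  [14, -46, -1] -> [70, -230, -5] -> [-230, -5] -> [-5, -230] -> [-5, -230]
  [19, 35, 11, 19, -17] -> [95, 175, 55, 95, -85] -> [-85] -> [-85] -> [-85]
  [1, -46, 5, -30, 1, 34, 40, -11] -> [5, -230, 25, -150, 5, 170, 200, -55] -> [-230, -150, -55] -> [-55, -150, -230] -> [-55, -150, -230]
  [-42, -3, 35, -31, 9, -22] -> [-210, -15, 175, -155, 45, -110] -> [-210, -15, -155, -110] -> [-110, -155, -15, -210] -> [-110, -155, -15]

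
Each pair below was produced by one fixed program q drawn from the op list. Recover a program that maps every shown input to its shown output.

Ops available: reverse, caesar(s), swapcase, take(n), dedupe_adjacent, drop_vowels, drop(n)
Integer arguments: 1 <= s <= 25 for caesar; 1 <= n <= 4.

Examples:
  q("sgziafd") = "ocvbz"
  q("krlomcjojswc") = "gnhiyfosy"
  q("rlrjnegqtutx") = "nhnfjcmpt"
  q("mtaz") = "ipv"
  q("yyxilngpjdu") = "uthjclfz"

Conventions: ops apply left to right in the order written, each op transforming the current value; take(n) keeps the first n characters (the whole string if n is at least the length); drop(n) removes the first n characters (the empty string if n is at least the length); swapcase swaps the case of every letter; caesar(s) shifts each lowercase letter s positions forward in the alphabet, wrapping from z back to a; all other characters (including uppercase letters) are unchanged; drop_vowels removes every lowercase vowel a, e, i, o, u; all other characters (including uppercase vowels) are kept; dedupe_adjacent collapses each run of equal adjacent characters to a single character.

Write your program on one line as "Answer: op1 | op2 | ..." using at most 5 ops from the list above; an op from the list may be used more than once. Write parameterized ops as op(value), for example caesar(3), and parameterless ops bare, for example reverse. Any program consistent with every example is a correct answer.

drop_vowels | dedupe_adjacent | caesar(6) | caesar(16)

Check, running the answer program on each example:
  "sgziafd" -> "sgzfd" -> "sgzfd" -> "ymflj" -> "ocvbz"
  "krlomcjojswc" -> "krlmcjjswc" -> "krlmcjswc" -> "qxrsipyci" -> "gnhiyfosy"
  "rlrjnegqtutx" -> "rlrjngqttx" -> "rlrjngqtx" -> "xrxptmwzd" -> "nhnfjcmpt"
  "mtaz" -> "mtz" -> "mtz" -> "szf" -> "ipv"
  "yyxilngpjdu" -> "yyxlngpjd" -> "yxlngpjd" -> "edrtmvpj" -> "uthjclfz"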